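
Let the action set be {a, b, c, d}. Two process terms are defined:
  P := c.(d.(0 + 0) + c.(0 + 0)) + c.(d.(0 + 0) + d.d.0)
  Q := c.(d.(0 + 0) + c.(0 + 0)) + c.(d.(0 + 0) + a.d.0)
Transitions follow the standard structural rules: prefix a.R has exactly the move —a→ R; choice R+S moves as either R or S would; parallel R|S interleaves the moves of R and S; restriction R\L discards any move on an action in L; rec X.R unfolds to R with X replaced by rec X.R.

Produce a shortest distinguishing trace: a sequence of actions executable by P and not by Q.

cdd

LTS(P): 6 reachable states
  u0 = c.(d.(0 + 0) + c.(0 + 0)) + c.(d.(0 + 0) + d.d.0) | --c--▸ u1, --c--▸ u2
  u1 = d.(0 + 0) + c.(0 + 0) | --c--▸ u3, --d--▸ u3
  u2 = d.(0 + 0) + d.d.0 | --d--▸ u3, --d--▸ u4
  u3 = 0 + 0 | ∅
  u4 = d.0 | --d--▸ u5
  u5 = 0 | ∅
LTS(Q): 6 reachable states
  v0 = c.(d.(0 + 0) + c.(0 + 0)) + c.(d.(0 + 0) + a.d.0) | --c--▸ v1, --c--▸ v2
  v1 = d.(0 + 0) + a.d.0 | --a--▸ v3, --d--▸ v4
  v2 = d.(0 + 0) + c.(0 + 0) | --c--▸ v4, --d--▸ v4
  v3 = d.0 | --d--▸ v5
  v4 = 0 + 0 | ∅
  v5 = 0 | ∅
Run σ = ⟨cdd⟩ on P: start {u0}
  after c @ step 1: {u1, u2}
  after d @ step 2: {u3, u4}
  after d @ step 3: {u5}
  P completes σ.
Run σ = ⟨cdd⟩ on Q: start {v0}
  after c @ step 1: {v1, v2}
  after d @ step 2: {v4}
  after d @ step 3: no successor for Q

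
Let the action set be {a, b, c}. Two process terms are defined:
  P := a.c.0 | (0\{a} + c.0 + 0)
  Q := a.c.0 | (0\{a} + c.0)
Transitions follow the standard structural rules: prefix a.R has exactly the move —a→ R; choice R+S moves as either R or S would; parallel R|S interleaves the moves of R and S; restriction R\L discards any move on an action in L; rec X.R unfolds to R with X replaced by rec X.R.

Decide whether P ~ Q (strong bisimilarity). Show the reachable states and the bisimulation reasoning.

LTS(P): 6 reachable states
  m0 = a.c.0 | (0\{a} + c.0 + 0) :: —a→ m1, —c→ m2
  m1 = c.0 | (0\{a} + c.0 + 0) :: —c→ m3, —c→ m4
  m2 = a.c.0 | 0 :: —a→ m4
  m3 = 0 | (0\{a} + c.0 + 0) :: —c→ m5
  m4 = c.0 | 0 :: —c→ m5
  m5 = 0 | 0 :: ·
LTS(Q): 6 reachable states
  n0 = a.c.0 | (0\{a} + c.0) :: —a→ n1, —c→ n2
  n1 = c.0 | (0\{a} + c.0) :: —c→ n3, —c→ n4
  n2 = a.c.0 | 0 :: —a→ n4
  n3 = 0 | (0\{a} + c.0) :: —c→ n5
  n4 = c.0 | 0 :: —c→ n5
  n5 = 0 | 0 :: ·
Bisimilarity quotient blocks:
  B0 = {m0, n0}
  B1 = {m1, n1}
  B2 = {m3, m4, n3, n4}
  B3 = {m5, n5}
  B4 = {m2, n2}
m0 ∈ B0, n0 ∈ B0 → same block

YES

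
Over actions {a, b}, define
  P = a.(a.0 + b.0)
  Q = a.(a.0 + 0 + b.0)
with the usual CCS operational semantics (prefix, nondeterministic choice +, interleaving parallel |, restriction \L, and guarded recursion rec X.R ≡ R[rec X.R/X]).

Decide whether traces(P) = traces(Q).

traces(P) = traces(Q)

Reachable graph of P (3 states):
  p0 = a.(a.0 + b.0) | —a→ p1
  p1 = a.0 + b.0 | —a→ p2, —b→ p2
  p2 = 0 | ∅
Reachable graph of Q (3 states):
  q0 = a.(a.0 + 0 + b.0) | —a→ q1
  q1 = a.0 + 0 + b.0 | —a→ q2, —b→ q2
  q2 = 0 | ∅
Partition-refinement fixed point:
  B0 = {p0, q0}
  B1 = {p1, q1}
  B2 = {p2, q2}
p0 ∈ B0, q0 ∈ B0 → same block
Bisimilar ⇒ trace-equivalent.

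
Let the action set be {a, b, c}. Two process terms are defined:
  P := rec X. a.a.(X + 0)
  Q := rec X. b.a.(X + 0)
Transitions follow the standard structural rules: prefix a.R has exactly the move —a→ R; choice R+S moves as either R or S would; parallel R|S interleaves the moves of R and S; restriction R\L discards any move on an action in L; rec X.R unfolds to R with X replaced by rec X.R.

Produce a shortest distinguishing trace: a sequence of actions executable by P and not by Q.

a

P's transition system — 3 states:
  p0 = rec X. a.a.(X + 0) :: ··a··> p1
  p1 = a.((rec X. a.a.(X + 0)) + 0) :: ··a··> p2
  p2 = (rec X. a.a.(X + 0)) + 0 :: ··a··> p1
Q's transition system — 3 states:
  q0 = rec X. b.a.(X + 0) :: ··b··> q1
  q1 = a.((rec X. b.a.(X + 0)) + 0) :: ··a··> q2
  q2 = (rec X. b.a.(X + 0)) + 0 :: ··b··> q1
Run σ = ⟨a⟩ on P: start {p0}
  step 1 (a): {p1}
  ✓ P
Run σ = ⟨a⟩ on Q: start {q0}
  step 1 (a): ∅ (Q stuck)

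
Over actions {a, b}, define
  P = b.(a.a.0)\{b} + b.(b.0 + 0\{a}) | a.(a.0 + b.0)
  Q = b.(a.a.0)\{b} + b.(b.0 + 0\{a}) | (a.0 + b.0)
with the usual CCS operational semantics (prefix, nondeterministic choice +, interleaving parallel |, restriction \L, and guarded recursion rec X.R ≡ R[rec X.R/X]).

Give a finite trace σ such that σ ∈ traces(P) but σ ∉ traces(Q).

aa

LTS(P): 12 reachable states
  s0 = b.(a.a.0)\{b} + b.(b.0 + 0\{a}) | a.(a.0 + b.0) :: =a=> s1, =b=> s2, =b=> s3
  s1 = b.(b.0 + 0\{a}) | (a.0 + b.0) :: =a=> s4, =b=> s4, =b=> s5
  s2 = (a.a.0)\{b} :: =a=> s6
  s3 = (b.0 + 0\{a}) | a.(a.0 + b.0) :: =a=> s5, =b=> s7
  s4 = b.(b.0 + 0\{a}) | 0 :: =b=> s8
  s5 = (b.0 + 0\{a}) | (a.0 + b.0) :: =a=> s8, =b=> s8, =b=> s9
  s6 = (a.0)\{b} :: =a=> s10
  s7 = 0 | a.(a.0 + b.0) :: =a=> s9
  s8 = (b.0 + 0\{a}) | 0 :: =b=> s11
  s9 = 0 | (a.0 + b.0) :: =a=> s11, =b=> s11
  s10 = 0\{b} :: (no moves)
  s11 = 0 | 0 :: (no moves)
LTS(Q): 9 reachable states
  t0 = b.(a.a.0)\{b} + b.(b.0 + 0\{a}) | (a.0 + b.0) :: =a=> t1, =b=> t1, =b=> t2, =b=> t3
  t1 = b.(b.0 + 0\{a}) | 0 :: =b=> t4
  t2 = (a.a.0)\{b} :: =a=> t5
  t3 = (b.0 + 0\{a}) | (a.0 + b.0) :: =a=> t4, =b=> t4, =b=> t6
  t4 = (b.0 + 0\{a}) | 0 :: =b=> t7
  t5 = (a.0)\{b} :: =a=> t8
  t6 = 0 | (a.0 + b.0) :: =a=> t7, =b=> t7
  t7 = 0 | 0 :: (no moves)
  t8 = 0\{b} :: (no moves)
Run σ = ⟨aa⟩ on P: start {s0}
  after a @ step 1: {s1}
  after a @ step 2: {s4}
  P completes σ.
Run σ = ⟨aa⟩ on Q: start {t0}
  after a @ step 1: {t1}
  after a @ step 2: ∅ (Q stuck)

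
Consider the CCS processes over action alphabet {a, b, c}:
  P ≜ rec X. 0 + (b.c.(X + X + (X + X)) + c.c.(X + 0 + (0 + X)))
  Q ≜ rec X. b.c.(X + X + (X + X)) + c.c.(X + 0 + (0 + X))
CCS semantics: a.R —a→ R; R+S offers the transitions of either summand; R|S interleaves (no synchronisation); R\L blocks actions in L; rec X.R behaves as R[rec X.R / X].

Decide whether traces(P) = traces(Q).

P's transition system — 5 states:
  s0 = rec X. 0 + (b.c.(X + X + (X + X)) + c.c.(X + 0 + (0 + X))) ⊢ =b=> s1, =c=> s2
  s1 = c.((rec X. 0 + (b.c.(X + X + (X + X)) + c.c.(X + 0 + (0 + X)))) + (rec X. 0 + (b.c.(X + X + (X + X)) + c.c.(X + 0 + (0 + X)))) + ((rec X. 0 + (b.c.(X + X + (X + X)) + c.c.(X + 0 + (0 + X)))) + (rec X. 0 + (b.c.(X + X + (X + X)) + c.c.(X + 0 + (0 + X)))))) ⊢ =c=> s3
  s2 = c.((rec X. 0 + (b.c.(X + X + (X + X)) + c.c.(X + 0 + (0 + X)))) + 0 + (0 + (rec X. 0 + (b.c.(X + X + (X + X)) + c.c.(X + 0 + (0 + X)))))) ⊢ =c=> s4
  s3 = (rec X. 0 + (b.c.(X + X + (X + X)) + c.c.(X + 0 + (0 + X)))) + (rec X. 0 + (b.c.(X + X + (X + X)) + c.c.(X + 0 + (0 + X)))) + ((rec X. 0 + (b.c.(X + X + (X + X)) + c.c.(X + 0 + (0 + X)))) + (rec X. 0 + (b.c.(X + X + (X + X)) + c.c.(X + 0 + (0 + X))))) ⊢ =b=> s1, =c=> s2
  s4 = (rec X. 0 + (b.c.(X + X + (X + X)) + c.c.(X + 0 + (0 + X)))) + 0 + (0 + (rec X. 0 + (b.c.(X + X + (X + X)) + c.c.(X + 0 + (0 + X))))) ⊢ =b=> s1, =c=> s2
Q's transition system — 5 states:
  t0 = rec X. b.c.(X + X + (X + X)) + c.c.(X + 0 + (0 + X)) ⊢ =b=> t1, =c=> t2
  t1 = c.((rec X. b.c.(X + X + (X + X)) + c.c.(X + 0 + (0 + X))) + (rec X. b.c.(X + X + (X + X)) + c.c.(X + 0 + (0 + X))) + ((rec X. b.c.(X + X + (X + X)) + c.c.(X + 0 + (0 + X))) + (rec X. b.c.(X + X + (X + X)) + c.c.(X + 0 + (0 + X))))) ⊢ =c=> t3
  t2 = c.((rec X. b.c.(X + X + (X + X)) + c.c.(X + 0 + (0 + X))) + 0 + (0 + (rec X. b.c.(X + X + (X + X)) + c.c.(X + 0 + (0 + X))))) ⊢ =c=> t4
  t3 = (rec X. b.c.(X + X + (X + X)) + c.c.(X + 0 + (0 + X))) + (rec X. b.c.(X + X + (X + X)) + c.c.(X + 0 + (0 + X))) + ((rec X. b.c.(X + X + (X + X)) + c.c.(X + 0 + (0 + X))) + (rec X. b.c.(X + X + (X + X)) + c.c.(X + 0 + (0 + X)))) ⊢ =b=> t1, =c=> t2
  t4 = (rec X. b.c.(X + X + (X + X)) + c.c.(X + 0 + (0 + X))) + 0 + (0 + (rec X. b.c.(X + X + (X + X)) + c.c.(X + 0 + (0 + X)))) ⊢ =b=> t1, =c=> t2
Partition-refinement fixed point:
  B0 = {s0, s3, s4, t0, t3, t4}
  B1 = {s1, s2, t1, t2}
s0 ∈ B0, t0 ∈ B0 → same block
Bisimilar ⇒ trace-equivalent.

trace-equivalent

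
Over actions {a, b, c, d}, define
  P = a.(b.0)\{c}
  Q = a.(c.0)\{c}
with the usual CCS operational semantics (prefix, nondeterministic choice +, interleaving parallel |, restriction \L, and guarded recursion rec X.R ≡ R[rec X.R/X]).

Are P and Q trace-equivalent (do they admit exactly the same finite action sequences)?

trace-distinct — witness ⟨ab⟩

Reachable graph of P (3 states):
  s0 = a.(b.0)\{c} :: —a→ s1
  s1 = (b.0)\{c} :: —b→ s2
  s2 = 0\{c} :: ∅
Reachable graph of Q (2 states):
  t0 = a.(c.0)\{c} :: —a→ t1
  t1 = (c.0)\{c} :: ∅
Trace ⟨ab⟩ through P, begin at {s0}:
  after a @ step 1: {s1}
  after b @ step 2: {s2}
  P completes σ.
Trace ⟨ab⟩ through Q, begin at {t0}:
  after a @ step 1: {t1}
  after b @ step 2: no successor for Q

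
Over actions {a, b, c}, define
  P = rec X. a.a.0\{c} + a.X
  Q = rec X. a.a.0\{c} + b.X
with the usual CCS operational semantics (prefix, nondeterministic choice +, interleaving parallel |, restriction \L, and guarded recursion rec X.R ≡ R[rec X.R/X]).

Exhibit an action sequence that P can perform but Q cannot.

LTS(P): 3 reachable states
  m0 = rec X. a.a.0\{c} + a.X ⊢ --a--▸ m0, --a--▸ m1
  m1 = a.0\{c} ⊢ --a--▸ m2
  m2 = 0\{c} ⊢ stopped
LTS(Q): 3 reachable states
  n0 = rec X. a.a.0\{c} + b.X ⊢ --a--▸ n1, --b--▸ n0
  n1 = a.0\{c} ⊢ --a--▸ n2
  n2 = 0\{c} ⊢ stopped
Trace ⟨aaa⟩ through P, begin at {m0}:
  step 1 (a): {m0, m1}
  step 2 (a): {m0, m1, m2}
  step 3 (a): {m0, m1, m2}
  ✓ P
Trace ⟨aaa⟩ through Q, begin at {n0}:
  step 1 (a): {n1}
  step 2 (a): {n2}
  step 3 (a): ∅  — Q cannot continue

aaa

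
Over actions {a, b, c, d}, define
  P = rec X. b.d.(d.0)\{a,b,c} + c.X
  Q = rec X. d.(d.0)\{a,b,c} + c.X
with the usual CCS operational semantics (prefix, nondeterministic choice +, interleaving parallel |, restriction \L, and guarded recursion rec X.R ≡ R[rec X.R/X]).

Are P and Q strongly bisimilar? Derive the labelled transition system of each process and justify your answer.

P's transition system — 4 states:
  s0 = rec X. b.d.(d.0)\{a,b,c} + c.X :: =b=> s1, =c=> s0
  s1 = d.(d.0)\{a,b,c} :: =d=> s2
  s2 = (d.0)\{a,b,c} :: =d=> s3
  s3 = 0\{a,b,c} :: ·
Q's transition system — 3 states:
  t0 = rec X. d.(d.0)\{a,b,c} + c.X :: =c=> t0, =d=> t1
  t1 = (d.0)\{a,b,c} :: =d=> t2
  t2 = 0\{a,b,c} :: ·
Bisimilarity quotient blocks:
  B0 = {s0}
  B1 = {s1}
  B2 = {s2, t1}
  B3 = {s3, t2}
  B4 = {t0}
s0 ∈ B0, t0 ∈ B4 → different blocks

NO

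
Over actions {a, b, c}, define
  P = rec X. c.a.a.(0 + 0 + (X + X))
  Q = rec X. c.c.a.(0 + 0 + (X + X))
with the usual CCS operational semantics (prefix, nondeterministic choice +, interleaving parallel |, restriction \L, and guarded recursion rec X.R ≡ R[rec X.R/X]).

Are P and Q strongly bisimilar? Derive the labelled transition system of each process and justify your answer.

NO

LTS(P): 4 reachable states
  m0 = rec X. c.a.a.(0 + 0 + (X + X)) :: ··c··> m1
  m1 = a.a.(0 + 0 + ((rec X. c.a.a.(0 + 0 + (X + X))) + (rec X. c.a.a.(0 + 0 + (X + X))))) :: ··a··> m2
  m2 = a.(0 + 0 + ((rec X. c.a.a.(0 + 0 + (X + X))) + (rec X. c.a.a.(0 + 0 + (X + X))))) :: ··a··> m3
  m3 = 0 + 0 + ((rec X. c.a.a.(0 + 0 + (X + X))) + (rec X. c.a.a.(0 + 0 + (X + X)))) :: ··c··> m1
LTS(Q): 4 reachable states
  n0 = rec X. c.c.a.(0 + 0 + (X + X)) :: ··c··> n1
  n1 = c.a.(0 + 0 + ((rec X. c.c.a.(0 + 0 + (X + X))) + (rec X. c.c.a.(0 + 0 + (X + X))))) :: ··c··> n2
  n2 = a.(0 + 0 + ((rec X. c.c.a.(0 + 0 + (X + X))) + (rec X. c.c.a.(0 + 0 + (X + X))))) :: ··a··> n3
  n3 = 0 + 0 + ((rec X. c.c.a.(0 + 0 + (X + X))) + (rec X. c.c.a.(0 + 0 + (X + X)))) :: ··c··> n1
Partition-refinement fixed point:
  B0 = {m0, m3}
  B1 = {m1}
  B2 = {m2}
  B3 = {n0, n3}
  B4 = {n1}
  B5 = {n2}
m0 ∈ B0, n0 ∈ B3 → different blocks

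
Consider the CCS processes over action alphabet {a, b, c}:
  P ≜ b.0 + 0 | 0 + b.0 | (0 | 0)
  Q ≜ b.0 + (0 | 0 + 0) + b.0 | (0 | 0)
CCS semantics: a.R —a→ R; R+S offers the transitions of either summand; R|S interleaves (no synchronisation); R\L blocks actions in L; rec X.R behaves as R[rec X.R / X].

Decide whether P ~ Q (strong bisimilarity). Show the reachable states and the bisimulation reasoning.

Reachable graph of P (3 states):
  p0 = b.0 + 0 | 0 + b.0 | (0 | 0) ⊢ —b→ p1, —b→ p2
  p1 = 0 ⊢ deadlocked
  p2 = 0 | (0 | 0) ⊢ deadlocked
Reachable graph of Q (3 states):
  q0 = b.0 + (0 | 0 + 0) + b.0 | (0 | 0) ⊢ —b→ q1, —b→ q2
  q1 = 0 ⊢ deadlocked
  q2 = 0 | (0 | 0) ⊢ deadlocked
Bisimilarity quotient blocks:
  B0 = {p0, q0}
  B1 = {p1, p2, q1, q2}
p0 ∈ B0, q0 ∈ B0 → same block

P ~ Q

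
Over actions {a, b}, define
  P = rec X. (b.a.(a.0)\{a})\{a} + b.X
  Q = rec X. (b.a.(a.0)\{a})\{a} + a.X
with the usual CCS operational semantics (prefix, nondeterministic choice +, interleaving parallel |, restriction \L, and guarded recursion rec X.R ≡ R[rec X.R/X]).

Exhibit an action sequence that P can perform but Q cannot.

LTS(P): 2 reachable states
  m0 = rec X. (b.a.(a.0)\{a})\{a} + b.X → ··b··> m0, ··b··> m1
  m1 = (a.(a.0)\{a})\{a} → ·
LTS(Q): 2 reachable states
  n0 = rec X. (b.a.(a.0)\{a})\{a} + a.X → ··a··> n0, ··b··> n1
  n1 = (a.(a.0)\{a})\{a} → ·
Run σ = ⟨bb⟩ on P: start {m0}
  step 1 (b): {m0, m1}
  step 2 (b): {m0, m1}
  ✓ P
Run σ = ⟨bb⟩ on Q: start {n0}
  step 1 (b): {n1}
  step 2 (b): ∅ (Q stuck)

bb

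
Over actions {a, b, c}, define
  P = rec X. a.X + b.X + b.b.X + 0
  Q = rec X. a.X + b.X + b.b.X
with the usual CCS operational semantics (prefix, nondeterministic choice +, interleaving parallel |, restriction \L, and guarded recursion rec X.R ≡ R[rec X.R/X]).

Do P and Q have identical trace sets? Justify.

trace-equivalent

P's transition system — 2 states:
  u0 = rec X. a.X + b.X + b.b.X + 0 | -a-> u0, -b-> u0, -b-> u1
  u1 = b.(rec X. a.X + b.X + b.b.X + 0) | -b-> u0
Q's transition system — 2 states:
  v0 = rec X. a.X + b.X + b.b.X | -a-> v0, -b-> v0, -b-> v1
  v1 = b.(rec X. a.X + b.X + b.b.X) | -b-> v0
Bisimilarity quotient blocks:
  B0 = {u0, v0}
  B1 = {u1, v1}
u0 ∈ B0, v0 ∈ B0 → same block
Bisimilar ⇒ trace-equivalent.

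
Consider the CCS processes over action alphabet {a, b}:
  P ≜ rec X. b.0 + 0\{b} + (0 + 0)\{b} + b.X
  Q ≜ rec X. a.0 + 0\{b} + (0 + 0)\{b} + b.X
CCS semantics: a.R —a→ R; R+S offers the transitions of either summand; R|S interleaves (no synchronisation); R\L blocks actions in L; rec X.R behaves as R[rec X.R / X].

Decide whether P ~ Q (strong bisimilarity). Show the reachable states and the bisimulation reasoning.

LTS(P): 2 reachable states
  m0 = rec X. b.0 + 0\{b} + (0 + 0)\{b} + b.X → -b-> m0, -b-> m1
  m1 = 0 → ∅
LTS(Q): 2 reachable states
  n0 = rec X. a.0 + 0\{b} + (0 + 0)\{b} + b.X → -a-> n1, -b-> n0
  n1 = 0 → ∅
Bisimilarity quotient blocks:
  B0 = {m0}
  B1 = {m1, n1}
  B2 = {n0}
m0 ∈ B0, n0 ∈ B2 → different blocks

P ≁ Q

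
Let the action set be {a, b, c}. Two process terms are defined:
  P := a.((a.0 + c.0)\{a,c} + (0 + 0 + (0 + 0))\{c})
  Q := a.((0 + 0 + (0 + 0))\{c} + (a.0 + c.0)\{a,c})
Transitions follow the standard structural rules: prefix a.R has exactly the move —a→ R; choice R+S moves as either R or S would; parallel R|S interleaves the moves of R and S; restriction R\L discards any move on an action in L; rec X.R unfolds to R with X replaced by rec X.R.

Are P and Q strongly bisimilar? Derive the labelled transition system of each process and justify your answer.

YES

LTS(P): 2 reachable states
  p0 = a.((a.0 + c.0)\{a,c} + (0 + 0 + (0 + 0))\{c}) ⊢ -a-> p1
  p1 = (a.0 + c.0)\{a,c} + (0 + 0 + (0 + 0))\{c} ⊢ (no moves)
LTS(Q): 2 reachable states
  q0 = a.((0 + 0 + (0 + 0))\{c} + (a.0 + c.0)\{a,c}) ⊢ -a-> q1
  q1 = (0 + 0 + (0 + 0))\{c} + (a.0 + c.0)\{a,c} ⊢ (no moves)
Coarsest stable partition (strong bisimilarity classes):
  B0 = {p0, q0}
  B1 = {p1, q1}
p0 ∈ B0, q0 ∈ B0 → same block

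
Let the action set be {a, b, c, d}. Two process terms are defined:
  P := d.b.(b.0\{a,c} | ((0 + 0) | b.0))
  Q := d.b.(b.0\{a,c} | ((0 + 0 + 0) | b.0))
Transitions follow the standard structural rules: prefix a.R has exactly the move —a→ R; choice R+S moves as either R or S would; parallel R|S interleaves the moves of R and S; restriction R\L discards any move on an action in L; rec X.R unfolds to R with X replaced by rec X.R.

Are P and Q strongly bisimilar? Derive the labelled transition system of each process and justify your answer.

bisimilar

P's transition system — 6 states:
  m0 = d.b.(b.0\{a,c} | ((0 + 0) | b.0)) → --d--▸ m1
  m1 = b.(b.0\{a,c} | ((0 + 0) | b.0)) → --b--▸ m2
  m2 = b.0\{a,c} | ((0 + 0) | b.0) → --b--▸ m3, --b--▸ m4
  m3 = 0\{a,c} | ((0 + 0) | b.0) → --b--▸ m5
  m4 = b.0\{a,c} | ((0 + 0) | 0) → --b--▸ m5
  m5 = 0\{a,c} | ((0 + 0) | 0) → (no moves)
Q's transition system — 6 states:
  n0 = d.b.(b.0\{a,c} | ((0 + 0 + 0) | b.0)) → --d--▸ n1
  n1 = b.(b.0\{a,c} | ((0 + 0 + 0) | b.0)) → --b--▸ n2
  n2 = b.0\{a,c} | ((0 + 0 + 0) | b.0) → --b--▸ n3, --b--▸ n4
  n3 = 0\{a,c} | ((0 + 0 + 0) | b.0) → --b--▸ n5
  n4 = b.0\{a,c} | ((0 + 0 + 0) | 0) → --b--▸ n5
  n5 = 0\{a,c} | ((0 + 0 + 0) | 0) → (no moves)
Bisimilarity quotient blocks:
  B0 = {m0, n0}
  B1 = {m1, n1}
  B2 = {m2, n2}
  B3 = {m3, m4, n3, n4}
  B4 = {m5, n5}
m0 ∈ B0, n0 ∈ B0 → same block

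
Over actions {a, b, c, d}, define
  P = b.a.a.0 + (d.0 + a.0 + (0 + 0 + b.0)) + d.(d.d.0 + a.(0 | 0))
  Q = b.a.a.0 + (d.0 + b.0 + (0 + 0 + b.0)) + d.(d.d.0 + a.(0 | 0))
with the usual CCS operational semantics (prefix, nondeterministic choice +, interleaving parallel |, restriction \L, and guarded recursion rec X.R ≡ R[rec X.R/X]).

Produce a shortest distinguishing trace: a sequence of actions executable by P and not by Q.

a

Reachable graph of P (7 states):
  s0 = b.a.a.0 + (d.0 + a.0 + (0 + 0 + b.0)) + d.(d.d.0 + a.(0 | 0)) ⊢ —a→ s1, —b→ s1, —b→ s2, —d→ s1, —d→ s3
  s1 = 0 ⊢ ·
  s2 = a.a.0 ⊢ —a→ s4
  s3 = d.d.0 + a.(0 | 0) ⊢ —a→ s5, —d→ s6
  s4 = a.0 ⊢ —a→ s1
  s5 = 0 | 0 ⊢ ·
  s6 = d.0 ⊢ —d→ s1
Reachable graph of Q (7 states):
  t0 = b.a.a.0 + (d.0 + b.0 + (0 + 0 + b.0)) + d.(d.d.0 + a.(0 | 0)) ⊢ —b→ t1, —b→ t2, —d→ t1, —d→ t3
  t1 = 0 ⊢ ·
  t2 = a.a.0 ⊢ —a→ t4
  t3 = d.d.0 + a.(0 | 0) ⊢ —a→ t5, —d→ t6
  t4 = a.0 ⊢ —a→ t1
  t5 = 0 | 0 ⊢ ·
  t6 = d.0 ⊢ —d→ t1
Trace ⟨a⟩ through P, begin at {s0}:
  step 1 (a): {s1}
  — P admits the full trace.
Trace ⟨a⟩ through Q, begin at {t0}:
  step 1 (a): no successor for Q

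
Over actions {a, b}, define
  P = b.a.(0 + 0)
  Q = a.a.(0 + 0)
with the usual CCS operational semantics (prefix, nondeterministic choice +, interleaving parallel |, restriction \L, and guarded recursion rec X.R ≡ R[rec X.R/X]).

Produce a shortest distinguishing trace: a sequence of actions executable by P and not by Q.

P's transition system — 3 states:
  u0 = b.a.(0 + 0) has moves =b=> u1
  u1 = a.(0 + 0) has moves =a=> u2
  u2 = 0 + 0 has moves ·
Q's transition system — 3 states:
  v0 = a.a.(0 + 0) has moves =a=> v1
  v1 = a.(0 + 0) has moves =a=> v2
  v2 = 0 + 0 has moves ·
Executing b from P (initial set {u0}):
  step 1 (b): {u1}
  P completes σ.
Executing b from Q (initial set {v0}):
  step 1 (b): ∅ (Q stuck)

b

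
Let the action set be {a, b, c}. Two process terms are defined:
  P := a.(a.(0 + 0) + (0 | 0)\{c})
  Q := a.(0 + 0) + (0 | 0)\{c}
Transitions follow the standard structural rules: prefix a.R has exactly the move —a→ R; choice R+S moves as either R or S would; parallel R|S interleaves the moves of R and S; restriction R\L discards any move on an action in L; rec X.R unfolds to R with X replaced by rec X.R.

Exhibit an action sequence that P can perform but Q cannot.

aa

Reachable graph of P (3 states):
  u0 = a.(a.(0 + 0) + (0 | 0)\{c}) has moves ··a··> u1
  u1 = a.(0 + 0) + (0 | 0)\{c} has moves ··a··> u2
  u2 = 0 + 0 has moves ·
Reachable graph of Q (2 states):
  v0 = a.(0 + 0) + (0 | 0)\{c} has moves ··a··> v1
  v1 = 0 + 0 has moves ·
Run σ = ⟨aa⟩ on P: start {u0}
  [1] a ⇒ {u1}
  [2] a ⇒ {u2}
  P completes σ.
Run σ = ⟨aa⟩ on Q: start {v0}
  [1] a ⇒ {v1}
  [2] a ⇒ ∅  — Q cannot continue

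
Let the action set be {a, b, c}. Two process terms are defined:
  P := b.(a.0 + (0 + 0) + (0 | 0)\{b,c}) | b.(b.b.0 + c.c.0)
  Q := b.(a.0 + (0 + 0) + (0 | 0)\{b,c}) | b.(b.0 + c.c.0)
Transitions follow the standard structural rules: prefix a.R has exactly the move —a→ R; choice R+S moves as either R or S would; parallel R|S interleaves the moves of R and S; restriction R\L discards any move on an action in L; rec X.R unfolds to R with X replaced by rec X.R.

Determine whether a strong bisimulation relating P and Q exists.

NO

Reachable graph of P (15 states):
  m0 = b.(a.0 + (0 + 0) + (0 | 0)\{b,c}) | b.(b.b.0 + c.c.0) has moves —b→ m1, —b→ m2
  m1 = (a.0 + (0 + 0) + (0 | 0)\{b,c}) | b.(b.b.0 + c.c.0) has moves —a→ m3, —b→ m4
  m2 = b.(a.0 + (0 + 0) + (0 | 0)\{b,c}) | (b.b.0 + c.c.0) has moves —b→ m4, —b→ m5, —c→ m6
  m3 = 0 | b.(b.b.0 + c.c.0) has moves —b→ m7
  m4 = (a.0 + (0 + 0) + (0 | 0)\{b,c}) | (b.b.0 + c.c.0) has moves —a→ m7, —b→ m8, —c→ m9
  m5 = b.(a.0 + (0 + 0) + (0 | 0)\{b,c}) | b.0 has moves —b→ m10, —b→ m8
  m6 = b.(a.0 + (0 + 0) + (0 | 0)\{b,c}) | c.0 has moves —b→ m9, —c→ m10
  m7 = 0 | (b.b.0 + c.c.0) has moves —b→ m11, —c→ m12
  m8 = (a.0 + (0 + 0) + (0 | 0)\{b,c}) | b.0 has moves —a→ m11, —b→ m13
  m9 = (a.0 + (0 + 0) + (0 | 0)\{b,c}) | c.0 has moves —a→ m12, —c→ m13
  m10 = b.(a.0 + (0 + 0) + (0 | 0)\{b,c}) | 0 has moves —b→ m13
  m11 = 0 | b.0 has moves —b→ m14
  m12 = 0 | c.0 has moves —c→ m14
  m13 = (a.0 + (0 + 0) + (0 | 0)\{b,c}) | 0 has moves —a→ m14
  m14 = 0 | 0 has moves stopped
Reachable graph of Q (12 states):
  n0 = b.(a.0 + (0 + 0) + (0 | 0)\{b,c}) | b.(b.0 + c.c.0) has moves —b→ n1, —b→ n2
  n1 = (a.0 + (0 + 0) + (0 | 0)\{b,c}) | b.(b.0 + c.c.0) has moves —a→ n3, —b→ n4
  n2 = b.(a.0 + (0 + 0) + (0 | 0)\{b,c}) | (b.0 + c.c.0) has moves —b→ n4, —b→ n5, —c→ n6
  n3 = 0 | b.(b.0 + c.c.0) has moves —b→ n7
  n4 = (a.0 + (0 + 0) + (0 | 0)\{b,c}) | (b.0 + c.c.0) has moves —a→ n7, —b→ n8, —c→ n9
  n5 = b.(a.0 + (0 + 0) + (0 | 0)\{b,c}) | 0 has moves —b→ n8
  n6 = b.(a.0 + (0 + 0) + (0 | 0)\{b,c}) | c.0 has moves —b→ n9, —c→ n5
  n7 = 0 | (b.0 + c.c.0) has moves —b→ n10, —c→ n11
  n8 = (a.0 + (0 + 0) + (0 | 0)\{b,c}) | 0 has moves —a→ n10
  n9 = (a.0 + (0 + 0) + (0 | 0)\{b,c}) | c.0 has moves —a→ n11, —c→ n8
  n10 = 0 | 0 has moves stopped
  n11 = 0 | c.0 has moves —c→ n10
Partition-refinement fixed point:
  B0 = {m0}
  B1 = {m2}
  B2 = {m6, n6}
  B3 = {m10, n5}
  B4 = {m13, n8}
  B5 = {m14, n10}
  B6 = {m9, n9}
  B7 = {m12, n11}
  B8 = {m5}
  B9 = {m8}
  B10 = {m11}
  B11 = {m4}
  B12 = {m7}
  B13 = {m1}
  B14 = {m3}
  B15 = {n0}
  B16 = {n2}
  B17 = {n4}
  B18 = {n7}
  B19 = {n1}
  B20 = {n3}
m0 ∈ B0, n0 ∈ B15 → different blocks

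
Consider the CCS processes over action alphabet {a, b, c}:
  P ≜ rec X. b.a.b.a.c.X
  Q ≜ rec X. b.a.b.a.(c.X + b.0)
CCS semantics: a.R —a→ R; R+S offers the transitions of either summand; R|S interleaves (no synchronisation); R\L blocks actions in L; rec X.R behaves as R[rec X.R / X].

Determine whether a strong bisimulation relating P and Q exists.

NO

Reachable graph of P (5 states):
  u0 = rec X. b.a.b.a.c.X :: —b→ u1
  u1 = a.b.a.c.(rec X. b.a.b.a.c.X) :: —a→ u2
  u2 = b.a.c.(rec X. b.a.b.a.c.X) :: —b→ u3
  u3 = a.c.(rec X. b.a.b.a.c.X) :: —a→ u4
  u4 = c.(rec X. b.a.b.a.c.X) :: —c→ u0
Reachable graph of Q (6 states):
  v0 = rec X. b.a.b.a.(c.X + b.0) :: —b→ v1
  v1 = a.b.a.(c.(rec X. b.a.b.a.(c.X + b.0)) + b.0) :: —a→ v2
  v2 = b.a.(c.(rec X. b.a.b.a.(c.X + b.0)) + b.0) :: —b→ v3
  v3 = a.(c.(rec X. b.a.b.a.(c.X + b.0)) + b.0) :: —a→ v4
  v4 = c.(rec X. b.a.b.a.(c.X + b.0)) + b.0 :: —b→ v5, —c→ v0
  v5 = 0 :: deadlocked
Coarsest stable partition (strong bisimilarity classes):
  B0 = {u0}
  B1 = {u1}
  B2 = {u2}
  B3 = {u3}
  B4 = {u4}
  B5 = {v0}
  B6 = {v1}
  B7 = {v2}
  B8 = {v3}
  B9 = {v4}
  B10 = {v5}
u0 ∈ B0, v0 ∈ B5 → different blocks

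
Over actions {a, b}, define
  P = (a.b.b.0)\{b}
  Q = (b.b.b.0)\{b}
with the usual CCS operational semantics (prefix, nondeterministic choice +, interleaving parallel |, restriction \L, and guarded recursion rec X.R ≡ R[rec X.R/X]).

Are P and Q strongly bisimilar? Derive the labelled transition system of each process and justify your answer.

P's transition system — 2 states:
  p0 = (a.b.b.0)\{b} has moves -a-> p1
  p1 = (b.b.0)\{b} has moves ·
Q's transition system — 1 states:
  q0 = (b.b.b.0)\{b} has moves ·
Partition-refinement fixed point:
  B0 = {p0}
  B1 = {p1, q0}
p0 ∈ B0, q0 ∈ B1 → different blocks

P ≁ Q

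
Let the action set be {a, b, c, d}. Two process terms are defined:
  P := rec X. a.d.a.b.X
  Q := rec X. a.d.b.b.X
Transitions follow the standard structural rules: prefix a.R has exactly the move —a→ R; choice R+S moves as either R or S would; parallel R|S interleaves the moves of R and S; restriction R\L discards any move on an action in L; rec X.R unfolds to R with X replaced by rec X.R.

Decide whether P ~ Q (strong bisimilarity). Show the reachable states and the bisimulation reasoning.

not bisimilar

P's transition system — 4 states:
  p0 = rec X. a.d.a.b.X has moves -a-> p1
  p1 = d.a.b.(rec X. a.d.a.b.X) has moves -d-> p2
  p2 = a.b.(rec X. a.d.a.b.X) has moves -a-> p3
  p3 = b.(rec X. a.d.a.b.X) has moves -b-> p0
Q's transition system — 4 states:
  q0 = rec X. a.d.b.b.X has moves -a-> q1
  q1 = d.b.b.(rec X. a.d.b.b.X) has moves -d-> q2
  q2 = b.b.(rec X. a.d.b.b.X) has moves -b-> q3
  q3 = b.(rec X. a.d.b.b.X) has moves -b-> q0
Coarsest stable partition (strong bisimilarity classes):
  B0 = {p0}
  B1 = {p1}
  B2 = {p2}
  B3 = {p3}
  B4 = {q0}
  B5 = {q1}
  B6 = {q2}
  B7 = {q3}
p0 ∈ B0, q0 ∈ B4 → different blocks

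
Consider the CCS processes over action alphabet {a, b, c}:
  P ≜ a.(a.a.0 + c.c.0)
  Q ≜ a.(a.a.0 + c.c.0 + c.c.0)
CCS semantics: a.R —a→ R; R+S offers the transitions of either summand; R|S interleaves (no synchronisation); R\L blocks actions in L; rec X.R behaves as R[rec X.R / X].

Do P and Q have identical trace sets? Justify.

traces(P) = traces(Q)

Reachable graph of P (5 states):
  m0 = a.(a.a.0 + c.c.0) ⊢ —a→ m1
  m1 = a.a.0 + c.c.0 ⊢ —a→ m2, —c→ m3
  m2 = a.0 ⊢ —a→ m4
  m3 = c.0 ⊢ —c→ m4
  m4 = 0 ⊢ (no moves)
Reachable graph of Q (5 states):
  n0 = a.(a.a.0 + c.c.0 + c.c.0) ⊢ —a→ n1
  n1 = a.a.0 + c.c.0 + c.c.0 ⊢ —a→ n2, —c→ n3
  n2 = a.0 ⊢ —a→ n4
  n3 = c.0 ⊢ —c→ n4
  n4 = 0 ⊢ (no moves)
Partition-refinement fixed point:
  B0 = {m0, n0}
  B1 = {m1, n1}
  B2 = {m3, n3}
  B3 = {m4, n4}
  B4 = {m2, n2}
m0 ∈ B0, n0 ∈ B0 → same block
Bisimilar ⇒ trace-equivalent.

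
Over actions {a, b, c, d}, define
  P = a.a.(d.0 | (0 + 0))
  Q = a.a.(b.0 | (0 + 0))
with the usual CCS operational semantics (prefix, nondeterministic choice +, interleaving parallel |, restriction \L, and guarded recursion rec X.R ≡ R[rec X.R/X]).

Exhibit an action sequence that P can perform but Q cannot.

Reachable graph of P (4 states):
  p0 = a.a.(d.0 | (0 + 0)) :: =a=> p1
  p1 = a.(d.0 | (0 + 0)) :: =a=> p2
  p2 = d.0 | (0 + 0) :: =d=> p3
  p3 = 0 | (0 + 0) :: ·
Reachable graph of Q (4 states):
  q0 = a.a.(b.0 | (0 + 0)) :: =a=> q1
  q1 = a.(b.0 | (0 + 0)) :: =a=> q2
  q2 = b.0 | (0 + 0) :: =b=> q3
  q3 = 0 | (0 + 0) :: ·
Run σ = ⟨aad⟩ on P: start {p0}
  step 1 (a): {p1}
  step 2 (a): {p2}
  step 3 (d): {p3}
  P completes σ.
Run σ = ⟨aad⟩ on Q: start {q0}
  step 1 (a): {q1}
  step 2 (a): {q2}
  step 3 (d): ∅ (Q stuck)

aad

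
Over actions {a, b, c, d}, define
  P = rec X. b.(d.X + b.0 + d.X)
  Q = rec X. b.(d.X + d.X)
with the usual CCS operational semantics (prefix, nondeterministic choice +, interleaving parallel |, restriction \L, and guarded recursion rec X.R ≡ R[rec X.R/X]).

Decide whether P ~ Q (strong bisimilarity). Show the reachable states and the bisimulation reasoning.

LTS(P): 3 reachable states
  u0 = rec X. b.(d.X + b.0 + d.X) has moves ··b··> u1
  u1 = d.(rec X. b.(d.X + b.0 + d.X)) + b.0 + d.(rec X. b.(d.X + b.0 + d.X)) has moves ··b··> u2, ··d··> u0
  u2 = 0 has moves ∅
LTS(Q): 2 reachable states
  v0 = rec X. b.(d.X + d.X) has moves ··b··> v1
  v1 = d.(rec X. b.(d.X + d.X)) + d.(rec X. b.(d.X + d.X)) has moves ··d··> v0
Coarsest stable partition (strong bisimilarity classes):
  B0 = {u0}
  B1 = {u1}
  B2 = {u2}
  B3 = {v0}
  B4 = {v1}
u0 ∈ B0, v0 ∈ B3 → different blocks

NO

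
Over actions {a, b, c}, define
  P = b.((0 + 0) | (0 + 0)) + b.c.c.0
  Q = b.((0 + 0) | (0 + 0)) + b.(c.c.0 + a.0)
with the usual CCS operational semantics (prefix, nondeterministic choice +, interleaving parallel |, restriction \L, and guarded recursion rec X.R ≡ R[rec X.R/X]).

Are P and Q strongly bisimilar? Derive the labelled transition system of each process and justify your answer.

Reachable graph of P (5 states):
  p0 = b.((0 + 0) | (0 + 0)) + b.c.c.0 :: -b-> p1, -b-> p2
  p1 = (0 + 0) | (0 + 0) :: ∅
  p2 = c.c.0 :: -c-> p3
  p3 = c.0 :: -c-> p4
  p4 = 0 :: ∅
Reachable graph of Q (5 states):
  q0 = b.((0 + 0) | (0 + 0)) + b.(c.c.0 + a.0) :: -b-> q1, -b-> q2
  q1 = (0 + 0) | (0 + 0) :: ∅
  q2 = c.c.0 + a.0 :: -a-> q3, -c-> q4
  q3 = 0 :: ∅
  q4 = c.0 :: -c-> q3
Partition-refinement fixed point:
  B0 = {p0}
  B1 = {p2}
  B2 = {p3, q4}
  B3 = {p1, p4, q1, q3}
  B4 = {q0}
  B5 = {q2}
p0 ∈ B0, q0 ∈ B4 → different blocks

not bisimilar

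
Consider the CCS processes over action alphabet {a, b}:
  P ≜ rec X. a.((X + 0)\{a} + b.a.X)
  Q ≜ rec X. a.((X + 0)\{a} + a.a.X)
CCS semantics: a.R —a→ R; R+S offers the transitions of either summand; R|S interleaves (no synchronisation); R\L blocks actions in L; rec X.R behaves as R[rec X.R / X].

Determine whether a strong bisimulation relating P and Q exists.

not bisimilar

P's transition system — 3 states:
  s0 = rec X. a.((X + 0)\{a} + b.a.X) | ··a··> s1
  s1 = ((rec X. a.((X + 0)\{a} + b.a.X)) + 0)\{a} + b.a.(rec X. a.((X + 0)\{a} + b.a.X)) | ··b··> s2
  s2 = a.(rec X. a.((X + 0)\{a} + b.a.X)) | ··a··> s0
Q's transition system — 3 states:
  t0 = rec X. a.((X + 0)\{a} + a.a.X) | ··a··> t1
  t1 = ((rec X. a.((X + 0)\{a} + a.a.X)) + 0)\{a} + a.a.(rec X. a.((X + 0)\{a} + a.a.X)) | ··a··> t2
  t2 = a.(rec X. a.((X + 0)\{a} + a.a.X)) | ··a··> t0
Partition-refinement fixed point:
  B0 = {s0}
  B1 = {s1}
  B2 = {s2}
  B3 = {t0, t1, t2}
s0 ∈ B0, t0 ∈ B3 → different blocks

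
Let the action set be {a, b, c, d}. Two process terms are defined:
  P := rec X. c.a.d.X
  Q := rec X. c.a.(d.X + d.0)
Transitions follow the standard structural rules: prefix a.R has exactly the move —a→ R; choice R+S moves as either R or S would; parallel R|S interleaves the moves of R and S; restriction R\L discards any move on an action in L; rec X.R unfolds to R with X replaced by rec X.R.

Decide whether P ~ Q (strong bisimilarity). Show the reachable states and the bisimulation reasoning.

P's transition system — 3 states:
  p0 = rec X. c.a.d.X | —c→ p1
  p1 = a.d.(rec X. c.a.d.X) | —a→ p2
  p2 = d.(rec X. c.a.d.X) | —d→ p0
Q's transition system — 4 states:
  q0 = rec X. c.a.(d.X + d.0) | —c→ q1
  q1 = a.(d.(rec X. c.a.(d.X + d.0)) + d.0) | —a→ q2
  q2 = d.(rec X. c.a.(d.X + d.0)) + d.0 | —d→ q0, —d→ q3
  q3 = 0 | ∅
Bisimilarity quotient blocks:
  B0 = {p0}
  B1 = {p1}
  B2 = {p2}
  B3 = {q0}
  B4 = {q1}
  B5 = {q2}
  B6 = {q3}
p0 ∈ B0, q0 ∈ B3 → different blocks

P ≁ Q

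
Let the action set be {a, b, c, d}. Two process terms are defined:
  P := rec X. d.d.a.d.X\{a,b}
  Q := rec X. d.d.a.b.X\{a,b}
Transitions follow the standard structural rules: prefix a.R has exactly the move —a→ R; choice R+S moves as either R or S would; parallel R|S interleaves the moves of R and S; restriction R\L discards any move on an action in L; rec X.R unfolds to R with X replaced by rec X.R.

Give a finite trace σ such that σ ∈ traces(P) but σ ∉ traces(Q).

ddad

Reachable graph of P (7 states):
  m0 = rec X. d.d.a.d.X\{a,b} | —d→ m1
  m1 = d.a.d.(rec X. d.d.a.d.X\{a,b})\{a,b} | —d→ m2
  m2 = a.d.(rec X. d.d.a.d.X\{a,b})\{a,b} | —a→ m3
  m3 = d.(rec X. d.d.a.d.X\{a,b})\{a,b} | —d→ m4
  m4 = (rec X. d.d.a.d.X\{a,b})\{a,b} | —d→ m5
  m5 = (d.a.d.(rec X. d.d.a.d.X\{a,b})\{a,b})\{a,b} | —d→ m6
  m6 = (a.d.(rec X. d.d.a.d.X\{a,b})\{a,b})\{a,b} | ∅
Reachable graph of Q (7 states):
  n0 = rec X. d.d.a.b.X\{a,b} | —d→ n1
  n1 = d.a.b.(rec X. d.d.a.b.X\{a,b})\{a,b} | —d→ n2
  n2 = a.b.(rec X. d.d.a.b.X\{a,b})\{a,b} | —a→ n3
  n3 = b.(rec X. d.d.a.b.X\{a,b})\{a,b} | —b→ n4
  n4 = (rec X. d.d.a.b.X\{a,b})\{a,b} | —d→ n5
  n5 = (d.a.b.(rec X. d.d.a.b.X\{a,b})\{a,b})\{a,b} | —d→ n6
  n6 = (a.b.(rec X. d.d.a.b.X\{a,b})\{a,b})\{a,b} | ∅
Trace ⟨ddad⟩ through P, begin at {m0}:
  step 1 (d): {m1}
  step 2 (d): {m2}
  step 3 (a): {m3}
  step 4 (d): {m4}
  P completes σ.
Trace ⟨ddad⟩ through Q, begin at {n0}:
  step 1 (d): {n1}
  step 2 (d): {n2}
  step 3 (a): {n3}
  step 4 (d): no successor for Q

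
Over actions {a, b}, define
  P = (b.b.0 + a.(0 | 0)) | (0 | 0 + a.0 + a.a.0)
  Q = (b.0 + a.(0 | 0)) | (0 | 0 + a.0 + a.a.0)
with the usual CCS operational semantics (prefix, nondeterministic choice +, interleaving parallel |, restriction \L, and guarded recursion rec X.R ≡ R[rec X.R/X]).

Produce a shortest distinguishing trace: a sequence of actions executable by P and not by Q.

bb

P's transition system — 12 states:
  u0 = (b.b.0 + a.(0 | 0)) | (0 | 0 + a.0 + a.a.0) :: -a-> u1, -a-> u2, -a-> u3, -b-> u4
  u1 = (b.b.0 + a.(0 | 0)) | 0 :: -a-> u5, -b-> u6
  u2 = (b.b.0 + a.(0 | 0)) | a.0 :: -a-> u1, -a-> u7, -b-> u8
  u3 = 0 | 0 | (0 | 0 + a.0 + a.a.0) :: -a-> u5, -a-> u7
  u4 = b.0 | (0 | 0 + a.0 + a.a.0) :: -a-> u6, -a-> u8, -b-> u9
  u5 = 0 | 0 | 0 :: ·
  u6 = b.0 | 0 :: -b-> u10
  u7 = 0 | 0 | a.0 :: -a-> u5
  u8 = b.0 | a.0 :: -a-> u6, -b-> u11
  u9 = 0 | (0 | 0 + a.0 + a.a.0) :: -a-> u10, -a-> u11
  u10 = 0 | 0 :: ·
  u11 = 0 | a.0 :: -a-> u10
Q's transition system — 9 states:
  v0 = (b.0 + a.(0 | 0)) | (0 | 0 + a.0 + a.a.0) :: -a-> v1, -a-> v2, -a-> v3, -b-> v4
  v1 = (b.0 + a.(0 | 0)) | 0 :: -a-> v5, -b-> v6
  v2 = (b.0 + a.(0 | 0)) | a.0 :: -a-> v1, -a-> v7, -b-> v8
  v3 = 0 | 0 | (0 | 0 + a.0 + a.a.0) :: -a-> v5, -a-> v7
  v4 = 0 | (0 | 0 + a.0 + a.a.0) :: -a-> v6, -a-> v8
  v5 = 0 | 0 | 0 :: ·
  v6 = 0 | 0 :: ·
  v7 = 0 | 0 | a.0 :: -a-> v5
  v8 = 0 | a.0 :: -a-> v6
Run σ = ⟨bb⟩ on P: start {u0}
  step 1 (b): {u4}
  step 2 (b): {u9}
  — P admits the full trace.
Run σ = ⟨bb⟩ on Q: start {v0}
  step 1 (b): {v4}
  step 2 (b): ∅ (Q stuck)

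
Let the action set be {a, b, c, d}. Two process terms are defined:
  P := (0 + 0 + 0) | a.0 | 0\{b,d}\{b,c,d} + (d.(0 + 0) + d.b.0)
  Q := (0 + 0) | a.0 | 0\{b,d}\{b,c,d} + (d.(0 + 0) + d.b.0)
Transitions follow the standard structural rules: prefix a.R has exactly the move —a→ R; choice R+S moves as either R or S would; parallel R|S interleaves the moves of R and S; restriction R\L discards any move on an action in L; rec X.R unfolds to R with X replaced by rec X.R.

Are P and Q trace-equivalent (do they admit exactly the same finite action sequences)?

P's transition system — 5 states:
  s0 = (0 + 0 + 0) | a.0 | 0\{b,d}\{b,c,d} + (d.(0 + 0) + d.b.0) :: —a→ s1, —d→ s2, —d→ s3
  s1 = (0 + 0 + 0) | 0 | 0\{b,d}\{b,c,d} :: ∅
  s2 = 0 + 0 :: ∅
  s3 = b.0 :: —b→ s4
  s4 = 0 :: ∅
Q's transition system — 5 states:
  t0 = (0 + 0) | a.0 | 0\{b,d}\{b,c,d} + (d.(0 + 0) + d.b.0) :: —a→ t1, —d→ t2, —d→ t3
  t1 = (0 + 0) | 0 | 0\{b,d}\{b,c,d} :: ∅
  t2 = 0 + 0 :: ∅
  t3 = b.0 :: —b→ t4
  t4 = 0 :: ∅
Partition-refinement fixed point:
  B0 = {s0, t0}
  B1 = {s1, s2, s4, t1, t2, t4}
  B2 = {s3, t3}
s0 ∈ B0, t0 ∈ B0 → same block
Bisimilar ⇒ trace-equivalent.

YES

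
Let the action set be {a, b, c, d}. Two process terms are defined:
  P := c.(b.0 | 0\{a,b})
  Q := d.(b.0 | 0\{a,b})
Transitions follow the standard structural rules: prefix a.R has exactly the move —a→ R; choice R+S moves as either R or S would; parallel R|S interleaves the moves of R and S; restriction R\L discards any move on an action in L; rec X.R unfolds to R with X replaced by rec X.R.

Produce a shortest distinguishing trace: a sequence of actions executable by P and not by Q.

c

LTS(P): 3 reachable states
  m0 = c.(b.0 | 0\{a,b}) | —c→ m1
  m1 = b.0 | 0\{a,b} | —b→ m2
  m2 = 0 | 0\{a,b} | stopped
LTS(Q): 3 reachable states
  n0 = d.(b.0 | 0\{a,b}) | —d→ n1
  n1 = b.0 | 0\{a,b} | —b→ n2
  n2 = 0 | 0\{a,b} | stopped
Trace ⟨c⟩ through P, begin at {m0}:
  after c @ step 1: {m1}
  P completes σ.
Trace ⟨c⟩ through Q, begin at {n0}:
  after c @ step 1: ∅ (Q stuck)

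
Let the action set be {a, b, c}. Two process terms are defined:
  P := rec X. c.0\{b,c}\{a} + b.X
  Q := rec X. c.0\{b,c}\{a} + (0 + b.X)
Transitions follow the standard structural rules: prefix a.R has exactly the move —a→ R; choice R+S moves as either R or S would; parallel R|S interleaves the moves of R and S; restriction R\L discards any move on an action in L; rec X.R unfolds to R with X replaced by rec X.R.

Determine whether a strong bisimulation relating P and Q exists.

Reachable graph of P (2 states):
  u0 = rec X. c.0\{b,c}\{a} + b.X → ··b··> u0, ··c··> u1
  u1 = 0\{b,c}\{a} → (no moves)
Reachable graph of Q (2 states):
  v0 = rec X. c.0\{b,c}\{a} + (0 + b.X) → ··b··> v0, ··c··> v1
  v1 = 0\{b,c}\{a} → (no moves)
Partition-refinement fixed point:
  B0 = {u0, v0}
  B1 = {u1, v1}
u0 ∈ B0, v0 ∈ B0 → same block

bisimilar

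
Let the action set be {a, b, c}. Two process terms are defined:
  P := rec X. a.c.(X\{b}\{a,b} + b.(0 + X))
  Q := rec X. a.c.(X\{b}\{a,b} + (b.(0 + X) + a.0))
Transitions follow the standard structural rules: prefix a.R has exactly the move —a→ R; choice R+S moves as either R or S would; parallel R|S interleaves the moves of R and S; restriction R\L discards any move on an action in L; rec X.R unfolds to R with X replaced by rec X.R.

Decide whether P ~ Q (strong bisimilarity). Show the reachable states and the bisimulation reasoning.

P's transition system — 4 states:
  p0 = rec X. a.c.(X\{b}\{a,b} + b.(0 + X)) ⊢ =a=> p1
  p1 = c.((rec X. a.c.(X\{b}\{a,b} + b.(0 + X)))\{b}\{a,b} + b.(0 + (rec X. a.c.(X\{b}\{a,b} + b.(0 + X))))) ⊢ =c=> p2
  p2 = (rec X. a.c.(X\{b}\{a,b} + b.(0 + X)))\{b}\{a,b} + b.(0 + (rec X. a.c.(X\{b}\{a,b} + b.(0 + X)))) ⊢ =b=> p3
  p3 = 0 + (rec X. a.c.(X\{b}\{a,b} + b.(0 + X))) ⊢ =a=> p1
Q's transition system — 5 states:
  q0 = rec X. a.c.(X\{b}\{a,b} + (b.(0 + X) + a.0)) ⊢ =a=> q1
  q1 = c.((rec X. a.c.(X\{b}\{a,b} + (b.(0 + X) + a.0)))\{b}\{a,b} + (b.(0 + (rec X. a.c.(X\{b}\{a,b} + (b.(0 + X) + a.0)))) + a.0)) ⊢ =c=> q2
  q2 = (rec X. a.c.(X\{b}\{a,b} + (b.(0 + X) + a.0)))\{b}\{a,b} + (b.(0 + (rec X. a.c.(X\{b}\{a,b} + (b.(0 + X) + a.0)))) + a.0) ⊢ =a=> q3, =b=> q4
  q3 = 0 ⊢ ·
  q4 = 0 + (rec X. a.c.(X\{b}\{a,b} + (b.(0 + X) + a.0))) ⊢ =a=> q1
Coarsest stable partition (strong bisimilarity classes):
  B0 = {p0, p3}
  B1 = {p1}
  B2 = {p2}
  B3 = {q0, q4}
  B4 = {q1}
  B5 = {q2}
  B6 = {q3}
p0 ∈ B0, q0 ∈ B3 → different blocks

P ≁ Q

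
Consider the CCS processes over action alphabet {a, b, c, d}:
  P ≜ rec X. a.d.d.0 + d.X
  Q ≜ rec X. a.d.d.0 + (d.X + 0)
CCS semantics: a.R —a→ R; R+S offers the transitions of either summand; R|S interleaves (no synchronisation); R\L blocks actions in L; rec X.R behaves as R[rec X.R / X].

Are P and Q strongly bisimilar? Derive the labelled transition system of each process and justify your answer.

bisimilar

P's transition system — 4 states:
  s0 = rec X. a.d.d.0 + d.X | —a→ s1, —d→ s0
  s1 = d.d.0 | —d→ s2
  s2 = d.0 | —d→ s3
  s3 = 0 | ∅
Q's transition system — 4 states:
  t0 = rec X. a.d.d.0 + (d.X + 0) | —a→ t1, —d→ t0
  t1 = d.d.0 | —d→ t2
  t2 = d.0 | —d→ t3
  t3 = 0 | ∅
Partition-refinement fixed point:
  B0 = {s0, t0}
  B1 = {s1, t1}
  B2 = {s2, t2}
  B3 = {s3, t3}
s0 ∈ B0, t0 ∈ B0 → same block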